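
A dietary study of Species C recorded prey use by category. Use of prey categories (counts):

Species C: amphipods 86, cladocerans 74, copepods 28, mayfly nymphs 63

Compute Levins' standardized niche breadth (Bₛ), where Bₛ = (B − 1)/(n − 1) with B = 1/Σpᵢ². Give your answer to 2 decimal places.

Proportions for Species C (n=251): 86/251=0.3426, 74/251=0.2948, 28/251=0.1116, 63/251=0.2510
Σpᵢ² = 0.3426² + 0.2948² + 0.1116² + 0.2510² = 0.117375 + 0.086907 + 0.012455 + 0.063001 = 0.279738
B = 1 / 0.279738 = 3.5748
Bₛ = (B − 1)/(n − 1) = (3.5748 − 1)/(4 − 1) = 2.5748/3 = 0.8583

0.86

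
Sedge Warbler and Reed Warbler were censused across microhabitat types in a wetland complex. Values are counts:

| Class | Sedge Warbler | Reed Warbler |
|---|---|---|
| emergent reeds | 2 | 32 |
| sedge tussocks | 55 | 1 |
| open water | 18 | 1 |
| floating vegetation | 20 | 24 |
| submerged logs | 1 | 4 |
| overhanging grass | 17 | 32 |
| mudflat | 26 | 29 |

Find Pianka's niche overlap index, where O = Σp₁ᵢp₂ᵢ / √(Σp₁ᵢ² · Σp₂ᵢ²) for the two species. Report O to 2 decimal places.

0.47

Proportions for Sedge Warbler (n=139): 2/139=0.0144, 55/139=0.3957, 18/139=0.1295, 20/139=0.1439, 1/139=0.0072, 17/139=0.1223, 26/139=0.1871
Proportions for Reed Warbler (n=123): 32/123=0.2602, 1/123=0.0081, 1/123=0.0081, 24/123=0.1951, 4/123=0.0325, 32/123=0.2602, 29/123=0.2358
Σ p₁ᵢp₂ᵢ = 0.003747 + 0.003205 + 0.001049 + 0.028075 + 0.000234 + 0.031822 + 0.044118 = 0.112250
Σp_1ᵢ² = 0.0144² + 0.3957² + 0.1295² + 0.1439² + 0.0072² + 0.1223² + 0.1871² = 0.000207 + 0.156578 + 0.016770 + 0.020707 + 0.000052 + 0.014957 + 0.035006 = 0.244277
Σp_2ᵢ² = 0.2602² + 0.0081² + 0.0081² + 0.1951² + 0.0325² + 0.2602² + 0.2358² = 0.067704 + 0.000066 + 0.000066 + 0.038064 + 0.001056 + 0.067704 + 0.055602 = 0.230262
O = 0.112250 / √(0.244277 × 0.230262) = 0.112250 / 0.2371660 = 0.4733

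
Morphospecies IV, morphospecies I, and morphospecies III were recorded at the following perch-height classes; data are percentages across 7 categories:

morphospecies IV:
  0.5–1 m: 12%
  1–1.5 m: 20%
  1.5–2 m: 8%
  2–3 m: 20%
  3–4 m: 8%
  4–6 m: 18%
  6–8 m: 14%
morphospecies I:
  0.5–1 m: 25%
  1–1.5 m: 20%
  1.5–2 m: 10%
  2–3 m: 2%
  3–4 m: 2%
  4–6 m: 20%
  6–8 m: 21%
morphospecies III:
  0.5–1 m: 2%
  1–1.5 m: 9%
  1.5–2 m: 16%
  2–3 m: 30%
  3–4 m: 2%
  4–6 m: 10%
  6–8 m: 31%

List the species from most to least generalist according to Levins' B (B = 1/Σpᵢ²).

Convert percentages to proportions (divide by 100).
Σp_IVᵢ² = 0.12² + 0.20² + 0.08² + 0.20² + 0.08² + 0.18² + 0.14² = 0.0144 + 0.0400 + 0.0064 + 0.0400 + 0.0064 + 0.0324 + 0.0196 = 0.1592
B_IV = 1 / 0.1592 = 6.2814
Σp_Iᵢ² = 0.25² + 0.20² + 0.10² + 0.02² + 0.02² + 0.20² + 0.21² = 0.0625 + 0.0400 + 0.0100 + 0.0004 + 0.0004 + 0.0400 + 0.0441 = 0.1974
B_I = 1 / 0.1974 = 5.0659
Σp_IIIᵢ² = 0.02² + 0.09² + 0.16² + 0.30² + 0.02² + 0.10² + 0.31² = 0.0004 + 0.0081 + 0.0256 + 0.0900 + 0.0004 + 0.0100 + 0.0961 = 0.2306
B_III = 1 / 0.2306 = 4.3365
Ranking by B (broadest → narrowest): morphospecies IV (6.28) > morphospecies I (5.07) > morphospecies III (4.34)

morphospecies IV > morphospecies I > morphospecies III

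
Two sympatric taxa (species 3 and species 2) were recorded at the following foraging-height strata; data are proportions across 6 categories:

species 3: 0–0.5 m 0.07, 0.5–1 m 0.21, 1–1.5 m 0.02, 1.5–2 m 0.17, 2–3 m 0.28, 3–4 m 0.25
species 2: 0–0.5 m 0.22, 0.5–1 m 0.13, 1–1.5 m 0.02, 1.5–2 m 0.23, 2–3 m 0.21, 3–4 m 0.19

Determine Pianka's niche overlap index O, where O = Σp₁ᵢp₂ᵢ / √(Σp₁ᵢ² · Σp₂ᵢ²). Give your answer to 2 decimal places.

Σ p₁ᵢp₂ᵢ = 0.0154 + 0.0273 + 0.0004 + 0.0391 + 0.0588 + 0.0475 = 0.1885
Σp_1ᵢ² = 0.07² + 0.21² + 0.02² + 0.17² + 0.28² + 0.25² = 0.0049 + 0.0441 + 0.0004 + 0.0289 + 0.0784 + 0.0625 = 0.2192
Σp_2ᵢ² = 0.22² + 0.13² + 0.02² + 0.23² + 0.21² + 0.19² = 0.0484 + 0.0169 + 0.0004 + 0.0529 + 0.0441 + 0.0361 = 0.1988
O = 0.1885 / √(0.2192 × 0.1988) = 0.1885 / 0.20875 = 0.9030

0.90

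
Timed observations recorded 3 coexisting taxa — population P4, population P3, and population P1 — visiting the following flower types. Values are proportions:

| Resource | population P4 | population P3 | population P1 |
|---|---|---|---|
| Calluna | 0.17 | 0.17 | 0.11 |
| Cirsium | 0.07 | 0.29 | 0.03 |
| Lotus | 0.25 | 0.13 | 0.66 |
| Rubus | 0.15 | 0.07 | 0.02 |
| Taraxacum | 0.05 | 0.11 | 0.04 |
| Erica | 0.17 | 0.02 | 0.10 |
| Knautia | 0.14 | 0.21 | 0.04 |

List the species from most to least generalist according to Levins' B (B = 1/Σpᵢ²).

population P4 > population P3 > population P1

Σp_P4ᵢ² = 0.17² + 0.07² + 0.25² + 0.15² + 0.05² + 0.17² + 0.14² = 0.0289 + 0.0049 + 0.0625 + 0.0225 + 0.0025 + 0.0289 + 0.0196 = 0.1698
B_P4 = 1 / 0.1698 = 5.8893
Σp_P3ᵢ² = 0.17² + 0.29² + 0.13² + 0.07² + 0.11² + 0.02² + 0.21² = 0.0289 + 0.0841 + 0.0169 + 0.0049 + 0.0121 + 0.0004 + 0.0441 = 0.1914
B_P3 = 1 / 0.1914 = 5.2247
Σp_P1ᵢ² = 0.11² + 0.03² + 0.66² + 0.02² + 0.04² + 0.10² + 0.04² = 0.0121 + 0.0009 + 0.4356 + 0.0004 + 0.0016 + 0.0100 + 0.0016 = 0.4622
B_P1 = 1 / 0.4622 = 2.1636
Ranking by B (broadest → narrowest): population P4 (5.89) > population P3 (5.22) > population P1 (2.16)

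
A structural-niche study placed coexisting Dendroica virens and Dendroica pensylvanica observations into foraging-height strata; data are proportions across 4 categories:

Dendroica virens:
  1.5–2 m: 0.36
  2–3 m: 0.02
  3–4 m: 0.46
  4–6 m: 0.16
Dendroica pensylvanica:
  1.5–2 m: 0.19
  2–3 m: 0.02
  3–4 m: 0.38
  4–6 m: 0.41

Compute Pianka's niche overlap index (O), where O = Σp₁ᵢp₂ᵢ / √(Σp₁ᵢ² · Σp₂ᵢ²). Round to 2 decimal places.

0.86

Σ p₁ᵢp₂ᵢ = 0.0684 + 0.0004 + 0.1748 + 0.0656 = 0.3092
Σp_1ᵢ² = 0.36² + 0.02² + 0.46² + 0.16² = 0.1296 + 0.0004 + 0.2116 + 0.0256 = 0.3672
Σp_2ᵢ² = 0.19² + 0.02² + 0.38² + 0.41² = 0.0361 + 0.0004 + 0.1444 + 0.1681 = 0.3490
O = 0.3092 / √(0.3672 × 0.3490) = 0.3092 / 0.35798 = 0.8637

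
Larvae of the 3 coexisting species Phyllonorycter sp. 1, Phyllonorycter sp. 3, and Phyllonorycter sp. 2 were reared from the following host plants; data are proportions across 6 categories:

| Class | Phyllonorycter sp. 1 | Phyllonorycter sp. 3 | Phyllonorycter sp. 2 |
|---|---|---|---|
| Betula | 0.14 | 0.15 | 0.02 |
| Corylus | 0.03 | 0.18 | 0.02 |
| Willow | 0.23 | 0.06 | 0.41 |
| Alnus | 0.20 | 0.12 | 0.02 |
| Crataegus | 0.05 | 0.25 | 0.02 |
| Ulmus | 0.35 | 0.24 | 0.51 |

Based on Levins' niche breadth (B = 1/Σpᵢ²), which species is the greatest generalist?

Σp_1ᵢ² = 0.14² + 0.03² + 0.23² + 0.20² + 0.05² + 0.35² = 0.0196 + 0.0009 + 0.0529 + 0.0400 + 0.0025 + 0.1225 = 0.2384
B_1 = 1 / 0.2384 = 4.1946
Σp_3ᵢ² = 0.15² + 0.18² + 0.06² + 0.12² + 0.25² + 0.24² = 0.0225 + 0.0324 + 0.0036 + 0.0144 + 0.0625 + 0.0576 = 0.1930
B_3 = 1 / 0.1930 = 5.1813
Σp_2ᵢ² = 0.02² + 0.02² + 0.41² + 0.02² + 0.02² + 0.51² = 0.0004 + 0.0004 + 0.1681 + 0.0004 + 0.0004 + 0.2601 = 0.4298
B_2 = 1 / 0.4298 = 2.3267
Highest B → broadest niche (most generalist): Phyllonorycter sp. 3 (B = 5.18).

Phyllonorycter sp. 3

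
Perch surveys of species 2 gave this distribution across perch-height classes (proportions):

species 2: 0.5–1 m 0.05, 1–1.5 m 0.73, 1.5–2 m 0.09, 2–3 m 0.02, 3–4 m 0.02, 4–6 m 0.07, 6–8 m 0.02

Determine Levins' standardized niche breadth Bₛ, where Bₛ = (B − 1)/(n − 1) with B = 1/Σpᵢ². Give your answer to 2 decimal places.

0.14

Σpᵢ² = 0.05² + 0.73² + 0.09² + 0.02² + 0.02² + 0.07² + 0.02² = 0.0025 + 0.5329 + 0.0081 + 0.0004 + 0.0004 + 0.0049 + 0.0004 = 0.5496
B = 1 / 0.5496 = 1.8195
Bₛ = (B − 1)/(n − 1) = (1.8195 − 1)/(7 − 1) = 0.8195/6 = 0.1366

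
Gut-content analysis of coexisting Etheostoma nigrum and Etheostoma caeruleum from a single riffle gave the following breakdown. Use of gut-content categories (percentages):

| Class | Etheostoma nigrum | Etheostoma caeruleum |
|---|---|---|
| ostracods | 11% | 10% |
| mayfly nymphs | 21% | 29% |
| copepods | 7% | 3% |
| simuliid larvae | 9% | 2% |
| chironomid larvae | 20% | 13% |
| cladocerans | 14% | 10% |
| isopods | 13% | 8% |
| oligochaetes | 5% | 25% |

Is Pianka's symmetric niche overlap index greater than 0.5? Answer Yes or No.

Convert percentages to proportions (divide by 100).
Σ p₁ᵢp₂ᵢ = 0.0110 + 0.0609 + 0.0021 + 0.0018 + 0.0260 + 0.0140 + 0.0104 + 0.0125 = 0.1387
Σp_1ᵢ² = 0.11² + 0.21² + 0.07² + 0.09² + 0.20² + 0.14² + 0.13² + 0.05² = 0.0121 + 0.0441 + 0.0049 + 0.0081 + 0.0400 + 0.0196 + 0.0169 + 0.0025 = 0.1482
Σp_2ᵢ² = 0.10² + 0.29² + 0.03² + 0.02² + 0.13² + 0.10² + 0.08² + 0.25² = 0.0100 + 0.0841 + 0.0009 + 0.0004 + 0.0169 + 0.0100 + 0.0064 + 0.0625 = 0.1912
O = 0.1387 / √(0.1482 × 0.1912) = 0.1387 / 0.16833 = 0.8240
O = 0.8240 > 0.5 → Yes.

Yes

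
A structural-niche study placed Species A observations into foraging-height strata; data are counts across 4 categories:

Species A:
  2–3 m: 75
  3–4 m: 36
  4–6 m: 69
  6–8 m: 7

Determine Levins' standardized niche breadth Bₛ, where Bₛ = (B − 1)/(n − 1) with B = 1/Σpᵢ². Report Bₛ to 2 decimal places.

0.66

Proportions for Species A (n=187): 75/187=0.4011, 36/187=0.1925, 69/187=0.3690, 7/187=0.0374
Σpᵢ² = 0.4011² + 0.1925² + 0.3690² + 0.0374² = 0.160881 + 0.037056 + 0.136161 + 0.001399 = 0.335497
B = 1 / 0.335497 = 2.9807
Bₛ = (B − 1)/(n − 1) = (2.9807 − 1)/(4 − 1) = 1.9807/3 = 0.6602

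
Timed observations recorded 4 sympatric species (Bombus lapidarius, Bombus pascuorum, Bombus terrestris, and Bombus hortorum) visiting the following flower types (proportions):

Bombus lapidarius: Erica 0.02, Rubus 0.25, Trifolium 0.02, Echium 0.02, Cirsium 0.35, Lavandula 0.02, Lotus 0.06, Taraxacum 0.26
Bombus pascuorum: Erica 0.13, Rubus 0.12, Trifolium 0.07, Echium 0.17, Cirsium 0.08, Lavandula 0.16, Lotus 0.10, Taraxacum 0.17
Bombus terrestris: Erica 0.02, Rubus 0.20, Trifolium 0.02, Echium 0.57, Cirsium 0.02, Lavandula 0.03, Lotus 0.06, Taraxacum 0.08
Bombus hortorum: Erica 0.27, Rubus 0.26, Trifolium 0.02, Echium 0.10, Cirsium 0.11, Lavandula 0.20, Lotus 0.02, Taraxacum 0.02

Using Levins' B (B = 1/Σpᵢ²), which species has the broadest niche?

Bombus pascuorum

Σp_lapiᵢ² = 0.02² + 0.25² + 0.02² + 0.02² + 0.35² + 0.02² + 0.06² + 0.26² = 0.0004 + 0.0625 + 0.0004 + 0.0004 + 0.1225 + 0.0004 + 0.0036 + 0.0676 = 0.2578
B_lapi = 1 / 0.2578 = 3.8790
Σp_pascᵢ² = 0.13² + 0.12² + 0.07² + 0.17² + 0.08² + 0.16² + 0.10² + 0.17² = 0.0169 + 0.0144 + 0.0049 + 0.0289 + 0.0064 + 0.0256 + 0.0100 + 0.0289 = 0.1360
B_pasc = 1 / 0.1360 = 7.3529
Σp_terrᵢ² = 0.02² + 0.20² + 0.02² + 0.57² + 0.02² + 0.03² + 0.06² + 0.08² = 0.0004 + 0.0400 + 0.0004 + 0.3249 + 0.0004 + 0.0009 + 0.0036 + 0.0064 = 0.3770
B_terr = 1 / 0.3770 = 2.6525
Σp_hortᵢ² = 0.27² + 0.26² + 0.02² + 0.10² + 0.11² + 0.20² + 0.02² + 0.02² = 0.0729 + 0.0676 + 0.0004 + 0.0100 + 0.0121 + 0.0400 + 0.0004 + 0.0004 = 0.2038
B_hort = 1 / 0.2038 = 4.9068
Highest B → broadest niche (most generalist): Bombus pascuorum (B = 7.35).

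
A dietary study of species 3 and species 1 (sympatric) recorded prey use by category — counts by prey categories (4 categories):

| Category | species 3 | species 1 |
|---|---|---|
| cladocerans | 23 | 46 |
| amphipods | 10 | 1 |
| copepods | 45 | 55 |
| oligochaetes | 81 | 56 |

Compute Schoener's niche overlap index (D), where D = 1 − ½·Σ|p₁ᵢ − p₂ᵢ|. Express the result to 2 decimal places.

Proportions for species 3 (n=159): 23/159=0.1447, 10/159=0.0629, 45/159=0.2830, 81/159=0.5094
Proportions for species 1 (n=158): 46/158=0.2911, 1/158=0.0063, 55/158=0.3481, 56/158=0.3544
Σ|p₁ᵢ − p₂ᵢ| = 0.1464 + 0.0566 + 0.0651 + 0.1550 = 0.4231
D = 1 − ½ × 0.4231 = 1 − 0.21155 = 0.78845

0.79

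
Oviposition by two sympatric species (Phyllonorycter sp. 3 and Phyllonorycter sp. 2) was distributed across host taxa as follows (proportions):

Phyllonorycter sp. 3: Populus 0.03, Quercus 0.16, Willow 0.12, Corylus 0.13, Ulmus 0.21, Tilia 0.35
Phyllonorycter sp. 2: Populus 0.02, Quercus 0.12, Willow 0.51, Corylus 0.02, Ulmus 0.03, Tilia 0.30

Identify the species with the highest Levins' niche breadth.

Phyllonorycter sp. 3

Σp_3ᵢ² = 0.03² + 0.16² + 0.12² + 0.13² + 0.21² + 0.35² = 0.0009 + 0.0256 + 0.0144 + 0.0169 + 0.0441 + 0.1225 = 0.2244
B_3 = 1 / 0.2244 = 4.4563
Σp_2ᵢ² = 0.02² + 0.12² + 0.51² + 0.02² + 0.03² + 0.30² = 0.0004 + 0.0144 + 0.2601 + 0.0004 + 0.0009 + 0.0900 = 0.3662
B_2 = 1 / 0.3662 = 2.7307
Highest B → broadest niche (most generalist): Phyllonorycter sp. 3 (B = 4.46).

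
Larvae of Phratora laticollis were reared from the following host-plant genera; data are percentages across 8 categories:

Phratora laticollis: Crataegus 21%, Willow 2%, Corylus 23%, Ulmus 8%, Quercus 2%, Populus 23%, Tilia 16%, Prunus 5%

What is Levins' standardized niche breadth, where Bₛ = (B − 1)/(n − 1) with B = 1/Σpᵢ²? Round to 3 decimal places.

Convert percentages to proportions (divide by 100).
Σpᵢ² = 0.21² + 0.02² + 0.23² + 0.08² + 0.02² + 0.23² + 0.16² + 0.05² = 0.0441 + 0.0004 + 0.0529 + 0.0064 + 0.0004 + 0.0529 + 0.0256 + 0.0025 = 0.1852
B = 1 / 0.1852 = 5.39957
Bₛ = (B − 1)/(n − 1) = (5.39957 − 1)/(8 − 1) = 4.39957/7 = 0.62851

0.629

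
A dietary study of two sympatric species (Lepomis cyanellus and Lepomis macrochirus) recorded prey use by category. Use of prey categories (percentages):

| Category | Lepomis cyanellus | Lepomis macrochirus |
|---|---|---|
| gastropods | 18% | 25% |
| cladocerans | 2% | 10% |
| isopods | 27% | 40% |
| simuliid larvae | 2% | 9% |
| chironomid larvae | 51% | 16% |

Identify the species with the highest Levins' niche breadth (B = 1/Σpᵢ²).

Lepomis macrochirus

Convert percentages to proportions (divide by 100).
Σp_cyanᵢ² = 0.18² + 0.02² + 0.27² + 0.02² + 0.51² = 0.0324 + 0.0004 + 0.0729 + 0.0004 + 0.2601 = 0.3662
B_cyan = 1 / 0.3662 = 2.7307
Σp_macrᵢ² = 0.25² + 0.10² + 0.40² + 0.09² + 0.16² = 0.0625 + 0.0100 + 0.1600 + 0.0081 + 0.0256 = 0.2662
B_macr = 1 / 0.2662 = 3.7566
Highest B → broadest niche (most generalist): Lepomis macrochirus (B = 3.76).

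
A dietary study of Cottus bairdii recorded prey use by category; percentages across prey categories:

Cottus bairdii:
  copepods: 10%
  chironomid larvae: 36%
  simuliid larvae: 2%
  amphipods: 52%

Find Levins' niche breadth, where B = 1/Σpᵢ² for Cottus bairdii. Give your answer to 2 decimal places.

Convert percentages to proportions (divide by 100).
Σpᵢ² = 0.10² + 0.36² + 0.02² + 0.52² = 0.0100 + 0.1296 + 0.0004 + 0.2704 = 0.4104
B = 1 / 0.4104 = 2.4366

2.44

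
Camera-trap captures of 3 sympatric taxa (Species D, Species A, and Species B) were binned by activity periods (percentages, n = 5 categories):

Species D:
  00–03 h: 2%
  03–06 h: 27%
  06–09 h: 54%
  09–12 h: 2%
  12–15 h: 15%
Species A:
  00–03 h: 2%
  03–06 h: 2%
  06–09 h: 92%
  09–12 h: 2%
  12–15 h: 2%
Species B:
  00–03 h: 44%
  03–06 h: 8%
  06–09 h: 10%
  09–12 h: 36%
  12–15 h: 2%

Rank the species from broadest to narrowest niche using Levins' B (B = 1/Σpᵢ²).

Species B > Species D > Species A

Convert percentages to proportions (divide by 100).
Σp_Dᵢ² = 0.02² + 0.27² + 0.54² + 0.02² + 0.15² = 0.0004 + 0.0729 + 0.2916 + 0.0004 + 0.0225 = 0.3878
B_D = 1 / 0.3878 = 2.5786
Σp_Aᵢ² = 0.02² + 0.02² + 0.92² + 0.02² + 0.02² = 0.0004 + 0.0004 + 0.8464 + 0.0004 + 0.0004 = 0.8480
B_A = 1 / 0.8480 = 1.1792
Σp_Bᵢ² = 0.44² + 0.08² + 0.10² + 0.36² + 0.02² = 0.1936 + 0.0064 + 0.0100 + 0.1296 + 0.0004 = 0.3400
B_B = 1 / 0.3400 = 2.9412
Ranking by B (broadest → narrowest): Species B (2.94) > Species D (2.58) > Species A (1.18)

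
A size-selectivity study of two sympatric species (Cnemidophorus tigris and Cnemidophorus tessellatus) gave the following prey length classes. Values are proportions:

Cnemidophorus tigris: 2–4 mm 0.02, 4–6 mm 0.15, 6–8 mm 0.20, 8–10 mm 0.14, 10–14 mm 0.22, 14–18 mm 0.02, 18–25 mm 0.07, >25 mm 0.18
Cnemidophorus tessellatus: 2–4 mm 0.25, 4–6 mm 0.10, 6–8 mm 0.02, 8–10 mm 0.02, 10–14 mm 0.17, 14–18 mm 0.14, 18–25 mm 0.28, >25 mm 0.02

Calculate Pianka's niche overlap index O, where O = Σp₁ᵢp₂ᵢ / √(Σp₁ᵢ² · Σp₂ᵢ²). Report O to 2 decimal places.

0.49

Σ p₁ᵢp₂ᵢ = 0.0050 + 0.0150 + 0.0040 + 0.0028 + 0.0374 + 0.0028 + 0.0196 + 0.0036 = 0.0902
Σp_1ᵢ² = 0.02² + 0.15² + 0.20² + 0.14² + 0.22² + 0.02² + 0.07² + 0.18² = 0.0004 + 0.0225 + 0.0400 + 0.0196 + 0.0484 + 0.0004 + 0.0049 + 0.0324 = 0.1686
Σp_2ᵢ² = 0.25² + 0.10² + 0.02² + 0.02² + 0.17² + 0.14² + 0.28² + 0.02² = 0.0625 + 0.0100 + 0.0004 + 0.0004 + 0.0289 + 0.0196 + 0.0784 + 0.0004 = 0.2006
O = 0.0902 / √(0.1686 × 0.2006) = 0.0902 / 0.18391 = 0.4905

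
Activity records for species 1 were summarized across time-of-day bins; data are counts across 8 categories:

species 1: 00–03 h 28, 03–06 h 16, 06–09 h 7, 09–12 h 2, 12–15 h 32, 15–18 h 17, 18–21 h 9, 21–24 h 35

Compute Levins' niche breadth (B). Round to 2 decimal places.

Proportions for species 1 (n=146): 28/146=0.1918, 16/146=0.1096, 7/146=0.0479, 2/146=0.0137, 32/146=0.2192, 17/146=0.1164, 9/146=0.0616, 35/146=0.2397
Σpᵢ² = 0.1918² + 0.1096² + 0.0479² + 0.0137² + 0.2192² + 0.1164² + 0.0616² + 0.2397² = 0.036787 + 0.012012 + 0.002294 + 0.000188 + 0.048049 + 0.013549 + 0.003795 + 0.057456 = 0.174130
B = 1 / 0.174130 = 5.7428

5.74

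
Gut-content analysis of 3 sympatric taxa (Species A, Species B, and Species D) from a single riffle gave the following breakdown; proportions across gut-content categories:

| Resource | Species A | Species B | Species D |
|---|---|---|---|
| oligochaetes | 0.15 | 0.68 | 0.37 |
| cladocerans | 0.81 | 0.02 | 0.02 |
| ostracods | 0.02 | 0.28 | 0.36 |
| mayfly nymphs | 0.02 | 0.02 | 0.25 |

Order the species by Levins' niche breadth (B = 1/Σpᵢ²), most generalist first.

Species D > Species B > Species A

Σp_Aᵢ² = 0.15² + 0.81² + 0.02² + 0.02² = 0.0225 + 0.6561 + 0.0004 + 0.0004 = 0.6794
B_A = 1 / 0.6794 = 1.4719
Σp_Bᵢ² = 0.68² + 0.02² + 0.28² + 0.02² = 0.4624 + 0.0004 + 0.0784 + 0.0004 = 0.5416
B_B = 1 / 0.5416 = 1.8464
Σp_Dᵢ² = 0.37² + 0.02² + 0.36² + 0.25² = 0.1369 + 0.0004 + 0.1296 + 0.0625 = 0.3294
B_D = 1 / 0.3294 = 3.0358
Ranking by B (broadest → narrowest): Species D (3.04) > Species B (1.85) > Species A (1.47)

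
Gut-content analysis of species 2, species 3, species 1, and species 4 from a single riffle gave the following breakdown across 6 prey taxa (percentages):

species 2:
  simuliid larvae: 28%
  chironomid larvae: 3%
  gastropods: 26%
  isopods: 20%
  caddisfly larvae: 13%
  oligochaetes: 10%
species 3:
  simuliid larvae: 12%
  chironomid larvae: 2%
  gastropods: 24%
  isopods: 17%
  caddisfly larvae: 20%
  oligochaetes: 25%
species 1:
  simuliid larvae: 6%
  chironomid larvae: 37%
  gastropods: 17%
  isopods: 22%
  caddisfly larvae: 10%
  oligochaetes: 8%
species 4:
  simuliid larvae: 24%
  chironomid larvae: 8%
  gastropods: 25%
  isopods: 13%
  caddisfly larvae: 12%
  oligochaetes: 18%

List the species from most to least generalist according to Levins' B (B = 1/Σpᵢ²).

species 4 > species 3 > species 2 > species 1

Convert percentages to proportions (divide by 100).
Σp_2ᵢ² = 0.28² + 0.03² + 0.26² + 0.20² + 0.13² + 0.10² = 0.0784 + 0.0009 + 0.0676 + 0.0400 + 0.0169 + 0.0100 = 0.2138
B_2 = 1 / 0.2138 = 4.6773
Σp_3ᵢ² = 0.12² + 0.02² + 0.24² + 0.17² + 0.20² + 0.25² = 0.0144 + 0.0004 + 0.0576 + 0.0289 + 0.0400 + 0.0625 = 0.2038
B_3 = 1 / 0.2038 = 4.9068
Σp_1ᵢ² = 0.06² + 0.37² + 0.17² + 0.22² + 0.10² + 0.08² = 0.0036 + 0.1369 + 0.0289 + 0.0484 + 0.0100 + 0.0064 = 0.2342
B_1 = 1 / 0.2342 = 4.2699
Σp_4ᵢ² = 0.24² + 0.08² + 0.25² + 0.13² + 0.12² + 0.18² = 0.0576 + 0.0064 + 0.0625 + 0.0169 + 0.0144 + 0.0324 = 0.1902
B_4 = 1 / 0.1902 = 5.2576
Ranking by B (broadest → narrowest): species 4 (5.26) > species 3 (4.91) > species 2 (4.68) > species 1 (4.27)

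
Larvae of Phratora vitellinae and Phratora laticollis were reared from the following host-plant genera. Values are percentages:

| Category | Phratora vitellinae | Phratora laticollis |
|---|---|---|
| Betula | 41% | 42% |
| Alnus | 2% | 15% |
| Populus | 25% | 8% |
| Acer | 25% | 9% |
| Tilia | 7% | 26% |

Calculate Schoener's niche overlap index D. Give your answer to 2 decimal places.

0.67

Convert percentages to proportions (divide by 100).
Σ|p₁ᵢ − p₂ᵢ| = 0.01 + 0.13 + 0.17 + 0.16 + 0.19 = 0.66
D = 1 − ½ × 0.66 = 1 − 0.330 = 0.6700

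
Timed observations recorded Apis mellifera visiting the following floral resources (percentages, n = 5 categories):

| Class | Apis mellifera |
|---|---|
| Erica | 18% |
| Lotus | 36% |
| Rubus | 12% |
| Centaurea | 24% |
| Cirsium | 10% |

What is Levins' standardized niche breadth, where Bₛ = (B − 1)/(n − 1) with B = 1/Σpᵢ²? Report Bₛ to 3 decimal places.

0.775

Convert percentages to proportions (divide by 100).
Σpᵢ² = 0.18² + 0.36² + 0.12² + 0.24² + 0.10² = 0.0324 + 0.1296 + 0.0144 + 0.0576 + 0.0100 = 0.2440
B = 1 / 0.2440 = 4.09836
Bₛ = (B − 1)/(n − 1) = (4.09836 − 1)/(5 − 1) = 3.09836/4 = 0.77459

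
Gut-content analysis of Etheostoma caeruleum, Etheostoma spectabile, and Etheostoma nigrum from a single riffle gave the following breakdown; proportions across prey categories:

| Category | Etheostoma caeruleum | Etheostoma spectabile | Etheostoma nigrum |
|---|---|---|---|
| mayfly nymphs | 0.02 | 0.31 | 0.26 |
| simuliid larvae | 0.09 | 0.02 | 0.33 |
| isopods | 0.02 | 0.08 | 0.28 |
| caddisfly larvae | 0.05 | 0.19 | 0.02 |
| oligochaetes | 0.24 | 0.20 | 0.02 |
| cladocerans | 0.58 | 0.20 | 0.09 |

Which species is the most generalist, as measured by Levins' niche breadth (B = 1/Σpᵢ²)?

Σp_caerᵢ² = 0.02² + 0.09² + 0.02² + 0.05² + 0.24² + 0.58² = 0.0004 + 0.0081 + 0.0004 + 0.0025 + 0.0576 + 0.3364 = 0.4054
B_caer = 1 / 0.4054 = 2.4667
Σp_specᵢ² = 0.31² + 0.02² + 0.08² + 0.19² + 0.20² + 0.20² = 0.0961 + 0.0004 + 0.0064 + 0.0361 + 0.0400 + 0.0400 = 0.2190
B_spec = 1 / 0.2190 = 4.5662
Σp_nigrᵢ² = 0.26² + 0.33² + 0.28² + 0.02² + 0.02² + 0.09² = 0.0676 + 0.1089 + 0.0784 + 0.0004 + 0.0004 + 0.0081 = 0.2638
B_nigr = 1 / 0.2638 = 3.7908
Highest B → broadest niche (most generalist): Etheostoma spectabile (B = 4.57).

Etheostoma spectabile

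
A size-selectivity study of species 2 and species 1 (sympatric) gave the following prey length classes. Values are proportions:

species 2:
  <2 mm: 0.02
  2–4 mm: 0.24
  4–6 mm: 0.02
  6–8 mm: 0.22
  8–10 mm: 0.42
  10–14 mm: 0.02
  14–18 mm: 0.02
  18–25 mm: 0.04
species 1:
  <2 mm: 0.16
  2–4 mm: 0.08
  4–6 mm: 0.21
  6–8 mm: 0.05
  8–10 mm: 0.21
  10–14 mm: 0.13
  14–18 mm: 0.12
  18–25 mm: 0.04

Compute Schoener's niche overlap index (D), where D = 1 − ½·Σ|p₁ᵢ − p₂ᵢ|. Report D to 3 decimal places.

Σ|p₁ᵢ − p₂ᵢ| = 0.14 + 0.16 + 0.19 + 0.17 + 0.21 + 0.11 + 0.10 + 0.00 = 1.08
D = 1 − ½ × 1.08 = 1 − 0.540 = 0.46000

0.460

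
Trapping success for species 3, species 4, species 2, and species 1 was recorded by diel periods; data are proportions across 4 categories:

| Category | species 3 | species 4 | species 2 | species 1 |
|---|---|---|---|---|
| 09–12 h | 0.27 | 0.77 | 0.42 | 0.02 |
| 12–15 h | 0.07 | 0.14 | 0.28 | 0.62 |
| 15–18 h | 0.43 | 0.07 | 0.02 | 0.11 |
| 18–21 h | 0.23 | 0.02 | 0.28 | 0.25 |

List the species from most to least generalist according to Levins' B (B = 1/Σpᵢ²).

species 3 > species 2 > species 1 > species 4

Σp_3ᵢ² = 0.27² + 0.07² + 0.43² + 0.23² = 0.0729 + 0.0049 + 0.1849 + 0.0529 = 0.3156
B_3 = 1 / 0.3156 = 3.1686
Σp_4ᵢ² = 0.77² + 0.14² + 0.07² + 0.02² = 0.5929 + 0.0196 + 0.0049 + 0.0004 = 0.6178
B_4 = 1 / 0.6178 = 1.6186
Σp_2ᵢ² = 0.42² + 0.28² + 0.02² + 0.28² = 0.1764 + 0.0784 + 0.0004 + 0.0784 = 0.3336
B_2 = 1 / 0.3336 = 2.9976
Σp_1ᵢ² = 0.02² + 0.62² + 0.11² + 0.25² = 0.0004 + 0.3844 + 0.0121 + 0.0625 = 0.4594
B_1 = 1 / 0.4594 = 2.1768
Ranking by B (broadest → narrowest): species 3 (3.17) > species 2 (3.00) > species 1 (2.18) > species 4 (1.62)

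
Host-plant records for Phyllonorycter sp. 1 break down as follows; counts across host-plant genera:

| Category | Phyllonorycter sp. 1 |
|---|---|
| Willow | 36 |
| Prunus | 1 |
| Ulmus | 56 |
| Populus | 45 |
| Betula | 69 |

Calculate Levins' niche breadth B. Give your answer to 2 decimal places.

Proportions for Phyllonorycter sp. 1 (n=207): 36/207=0.1739, 1/207=0.0048, 56/207=0.2705, 45/207=0.2174, 69/207=0.3333
Σpᵢ² = 0.1739² + 0.0048² + 0.2705² + 0.2174² + 0.3333² = 0.030241 + 0.000023 + 0.073170 + 0.047263 + 0.111089 = 0.261786
B = 1 / 0.261786 = 3.8199

3.82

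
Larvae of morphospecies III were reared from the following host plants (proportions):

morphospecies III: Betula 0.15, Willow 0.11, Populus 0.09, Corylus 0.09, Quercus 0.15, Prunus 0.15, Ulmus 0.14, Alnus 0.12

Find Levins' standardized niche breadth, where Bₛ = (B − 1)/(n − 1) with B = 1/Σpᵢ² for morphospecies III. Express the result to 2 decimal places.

Σpᵢ² = 0.15² + 0.11² + 0.09² + 0.09² + 0.15² + 0.15² + 0.14² + 0.12² = 0.0225 + 0.0121 + 0.0081 + 0.0081 + 0.0225 + 0.0225 + 0.0196 + 0.0144 = 0.1298
B = 1 / 0.1298 = 7.7042
Bₛ = (B − 1)/(n − 1) = (7.7042 − 1)/(8 − 1) = 6.7042/7 = 0.9577

0.96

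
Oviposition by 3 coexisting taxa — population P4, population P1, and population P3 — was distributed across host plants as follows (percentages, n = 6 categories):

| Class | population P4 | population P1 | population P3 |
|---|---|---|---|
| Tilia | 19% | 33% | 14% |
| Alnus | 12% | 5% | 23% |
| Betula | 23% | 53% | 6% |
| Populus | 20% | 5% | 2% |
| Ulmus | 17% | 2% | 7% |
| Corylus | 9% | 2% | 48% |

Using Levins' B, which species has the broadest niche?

population P4

Convert percentages to proportions (divide by 100).
Σp_P4ᵢ² = 0.19² + 0.12² + 0.23² + 0.20² + 0.17² + 0.09² = 0.0361 + 0.0144 + 0.0529 + 0.0400 + 0.0289 + 0.0081 = 0.1804
B_P4 = 1 / 0.1804 = 5.5432
Σp_P1ᵢ² = 0.33² + 0.05² + 0.53² + 0.05² + 0.02² + 0.02² = 0.1089 + 0.0025 + 0.2809 + 0.0025 + 0.0004 + 0.0004 = 0.3956
B_P1 = 1 / 0.3956 = 2.5278
Σp_P3ᵢ² = 0.14² + 0.23² + 0.06² + 0.02² + 0.07² + 0.48² = 0.0196 + 0.0529 + 0.0036 + 0.0004 + 0.0049 + 0.2304 = 0.3118
B_P3 = 1 / 0.3118 = 3.2072
Highest B → broadest niche (most generalist): population P4 (B = 5.54).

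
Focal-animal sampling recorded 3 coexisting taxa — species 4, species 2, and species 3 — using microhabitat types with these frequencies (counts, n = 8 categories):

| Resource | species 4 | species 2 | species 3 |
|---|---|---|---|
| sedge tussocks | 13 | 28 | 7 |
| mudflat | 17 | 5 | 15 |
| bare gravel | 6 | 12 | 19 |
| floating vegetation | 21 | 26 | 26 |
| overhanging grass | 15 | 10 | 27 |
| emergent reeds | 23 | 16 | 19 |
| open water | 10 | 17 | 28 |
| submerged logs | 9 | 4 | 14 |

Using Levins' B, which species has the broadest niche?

species 3

Proportions for species 4 (n=114): 13/114=0.1140, 17/114=0.1491, 6/114=0.0526, 21/114=0.1842, 15/114=0.1316, 23/114=0.2018, 10/114=0.0877, 9/114=0.0789
Proportions for species 2 (n=118): 28/118=0.2373, 5/118=0.0424, 12/118=0.1017, 26/118=0.2203, 10/118=0.0847, 16/118=0.1356, 17/118=0.1441, 4/118=0.0339
Proportions for species 3 (n=155): 7/155=0.0452, 15/155=0.0968, 19/155=0.1226, 26/155=0.1677, 27/155=0.1742, 19/155=0.1226, 28/155=0.1806, 14/155=0.0903
Σp_4ᵢ² = 0.1140² + 0.1491² + 0.0526² + 0.1842² + 0.1316² + 0.2018² + 0.0877² + 0.0789² = 0.012996 + 0.022231 + 0.002767 + 0.033930 + 0.017319 + 0.040723 + 0.007691 + 0.006225 = 0.143882
B_4 = 1 / 0.143882 = 6.9501
Σp_2ᵢ² = 0.2373² + 0.0424² + 0.1017² + 0.2203² + 0.0847² + 0.1356² + 0.1441² + 0.0339² = 0.056311 + 0.001798 + 0.010343 + 0.048532 + 0.007174 + 0.018387 + 0.020765 + 0.001149 = 0.164459
B_2 = 1 / 0.164459 = 6.0805
Σp_3ᵢ² = 0.0452² + 0.0968² + 0.1226² + 0.1677² + 0.1742² + 0.1226² + 0.1806² + 0.0903² = 0.002043 + 0.009370 + 0.015031 + 0.028123 + 0.030346 + 0.015031 + 0.032616 + 0.008154 = 0.140714
B_3 = 1 / 0.140714 = 7.1066
Highest B → broadest niche (most generalist): species 3 (B = 7.11).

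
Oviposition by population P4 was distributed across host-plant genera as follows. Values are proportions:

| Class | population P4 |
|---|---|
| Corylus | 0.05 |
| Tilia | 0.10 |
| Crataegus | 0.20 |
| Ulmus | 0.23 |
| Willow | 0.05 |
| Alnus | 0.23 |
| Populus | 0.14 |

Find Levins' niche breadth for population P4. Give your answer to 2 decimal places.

5.54

Σpᵢ² = 0.05² + 0.10² + 0.20² + 0.23² + 0.05² + 0.23² + 0.14² = 0.0025 + 0.0100 + 0.0400 + 0.0529 + 0.0025 + 0.0529 + 0.0196 = 0.1804
B = 1 / 0.1804 = 5.5432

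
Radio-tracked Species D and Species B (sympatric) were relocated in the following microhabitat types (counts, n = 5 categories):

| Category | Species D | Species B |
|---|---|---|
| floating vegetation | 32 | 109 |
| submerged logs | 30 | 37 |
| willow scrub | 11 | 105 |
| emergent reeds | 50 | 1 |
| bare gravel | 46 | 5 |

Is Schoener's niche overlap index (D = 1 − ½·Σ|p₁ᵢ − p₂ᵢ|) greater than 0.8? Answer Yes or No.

No

Proportions for Species D (n=169): 32/169=0.1893, 30/169=0.1775, 11/169=0.0651, 50/169=0.2959, 46/169=0.2722
Proportions for Species B (n=257): 109/257=0.4241, 37/257=0.1440, 105/257=0.4086, 1/257=0.0039, 5/257=0.0195
Σ|p₁ᵢ − p₂ᵢ| = 0.2348 + 0.0335 + 0.3435 + 0.2920 + 0.2527 = 1.1565
D = 1 − ½ × 1.1565 = 1 − 0.57825 = 0.42175
D = 0.42175 < 0.8 → No.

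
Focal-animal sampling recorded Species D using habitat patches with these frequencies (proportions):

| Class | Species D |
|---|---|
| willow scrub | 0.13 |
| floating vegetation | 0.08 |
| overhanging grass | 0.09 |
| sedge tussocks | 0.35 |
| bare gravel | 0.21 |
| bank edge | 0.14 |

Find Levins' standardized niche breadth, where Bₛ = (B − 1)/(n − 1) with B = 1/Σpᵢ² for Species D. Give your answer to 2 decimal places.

Σpᵢ² = 0.13² + 0.08² + 0.09² + 0.35² + 0.21² + 0.14² = 0.0169 + 0.0064 + 0.0081 + 0.1225 + 0.0441 + 0.0196 = 0.2176
B = 1 / 0.2176 = 4.5956
Bₛ = (B − 1)/(n − 1) = (4.5956 − 1)/(6 − 1) = 3.5956/5 = 0.7191

0.72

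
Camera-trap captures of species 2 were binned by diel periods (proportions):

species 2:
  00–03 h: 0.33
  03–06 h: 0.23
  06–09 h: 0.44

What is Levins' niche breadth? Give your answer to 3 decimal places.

2.814

Σpᵢ² = 0.33² + 0.23² + 0.44² = 0.1089 + 0.0529 + 0.1936 = 0.3554
B = 1 / 0.3554 = 2.81373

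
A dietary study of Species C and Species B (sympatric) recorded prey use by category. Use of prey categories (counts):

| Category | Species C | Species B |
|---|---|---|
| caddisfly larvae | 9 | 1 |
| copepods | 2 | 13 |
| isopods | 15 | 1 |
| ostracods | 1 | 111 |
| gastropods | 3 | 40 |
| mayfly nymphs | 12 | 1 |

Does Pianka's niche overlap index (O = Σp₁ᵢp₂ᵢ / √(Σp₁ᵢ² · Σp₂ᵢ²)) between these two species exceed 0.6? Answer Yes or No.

No

Proportions for Species C (n=42): 9/42=0.2143, 2/42=0.0476, 15/42=0.3571, 1/42=0.0238, 3/42=0.0714, 12/42=0.2857
Proportions for Species B (n=167): 1/167=0.0060, 13/167=0.0778, 1/167=0.0060, 111/167=0.6647, 40/167=0.2395, 1/167=0.0060
Σ p₁ᵢp₂ᵢ = 0.001286 + 0.003703 + 0.002143 + 0.015820 + 0.017100 + 0.001714 = 0.041766
Σp_1ᵢ² = 0.2143² + 0.0476² + 0.3571² + 0.0238² + 0.0714² + 0.2857² = 0.045924 + 0.002266 + 0.127520 + 0.000566 + 0.005098 + 0.081624 = 0.262998
Σp_2ᵢ² = 0.0060² + 0.0778² + 0.0060² + 0.6647² + 0.2395² + 0.0060² = 0.000036 + 0.006053 + 0.000036 + 0.441826 + 0.057360 + 0.000036 = 0.505347
O = 0.041766 / √(0.262998 × 0.505347) = 0.041766 / 0.3645617 = 0.1146
O = 0.1146 < 0.6 → No.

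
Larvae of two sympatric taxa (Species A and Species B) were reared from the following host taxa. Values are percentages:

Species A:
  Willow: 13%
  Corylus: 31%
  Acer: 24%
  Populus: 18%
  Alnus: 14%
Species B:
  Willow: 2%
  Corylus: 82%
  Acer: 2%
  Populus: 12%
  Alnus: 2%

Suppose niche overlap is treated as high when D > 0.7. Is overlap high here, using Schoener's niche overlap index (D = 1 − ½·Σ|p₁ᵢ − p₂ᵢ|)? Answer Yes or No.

No

Convert percentages to proportions (divide by 100).
Σ|p₁ᵢ − p₂ᵢ| = 0.11 + 0.51 + 0.22 + 0.06 + 0.12 = 1.02
D = 1 − ½ × 1.02 = 1 − 0.510 = 0.4900
D = 0.4900 < 0.7 → No.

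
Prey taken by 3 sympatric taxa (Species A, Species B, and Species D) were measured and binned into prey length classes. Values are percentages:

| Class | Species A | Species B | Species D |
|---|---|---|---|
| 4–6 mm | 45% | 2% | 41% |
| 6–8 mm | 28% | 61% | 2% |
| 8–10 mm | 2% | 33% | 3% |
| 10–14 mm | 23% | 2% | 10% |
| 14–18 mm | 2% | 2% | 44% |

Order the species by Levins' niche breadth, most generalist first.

Convert percentages to proportions (divide by 100).
Σp_Aᵢ² = 0.45² + 0.28² + 0.02² + 0.23² + 0.02² = 0.2025 + 0.0784 + 0.0004 + 0.0529 + 0.0004 = 0.3346
B_A = 1 / 0.3346 = 2.9886
Σp_Bᵢ² = 0.02² + 0.61² + 0.33² + 0.02² + 0.02² = 0.0004 + 0.3721 + 0.1089 + 0.0004 + 0.0004 = 0.4822
B_B = 1 / 0.4822 = 2.0738
Σp_Dᵢ² = 0.41² + 0.02² + 0.03² + 0.10² + 0.44² = 0.1681 + 0.0004 + 0.0009 + 0.0100 + 0.1936 = 0.3730
B_D = 1 / 0.3730 = 2.6810
Ranking by B (broadest → narrowest): Species A (2.99) > Species D (2.68) > Species B (2.07)

Species A > Species D > Species B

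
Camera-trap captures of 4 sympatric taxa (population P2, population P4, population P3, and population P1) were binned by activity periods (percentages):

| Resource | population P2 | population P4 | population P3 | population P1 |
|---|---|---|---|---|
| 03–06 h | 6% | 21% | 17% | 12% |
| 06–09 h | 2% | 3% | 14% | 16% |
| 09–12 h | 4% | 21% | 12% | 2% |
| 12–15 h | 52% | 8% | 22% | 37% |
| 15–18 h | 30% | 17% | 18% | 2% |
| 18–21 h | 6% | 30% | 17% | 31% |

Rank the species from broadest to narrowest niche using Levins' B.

population P3 > population P4 > population P1 > population P2

Convert percentages to proportions (divide by 100).
Σp_P2ᵢ² = 0.06² + 0.02² + 0.04² + 0.52² + 0.30² + 0.06² = 0.0036 + 0.0004 + 0.0016 + 0.2704 + 0.0900 + 0.0036 = 0.3696
B_P2 = 1 / 0.3696 = 2.7056
Σp_P4ᵢ² = 0.21² + 0.03² + 0.21² + 0.08² + 0.17² + 0.30² = 0.0441 + 0.0009 + 0.0441 + 0.0064 + 0.0289 + 0.0900 = 0.2144
B_P4 = 1 / 0.2144 = 4.6642
Σp_P3ᵢ² = 0.17² + 0.14² + 0.12² + 0.22² + 0.18² + 0.17² = 0.0289 + 0.0196 + 0.0144 + 0.0484 + 0.0324 + 0.0289 = 0.1726
B_P3 = 1 / 0.1726 = 5.7937
Σp_P1ᵢ² = 0.12² + 0.16² + 0.02² + 0.37² + 0.02² + 0.31² = 0.0144 + 0.0256 + 0.0004 + 0.1369 + 0.0004 + 0.0961 = 0.2738
B_P1 = 1 / 0.2738 = 3.6523
Ranking by B (broadest → narrowest): population P3 (5.79) > population P4 (4.66) > population P1 (3.65) > population P2 (2.71)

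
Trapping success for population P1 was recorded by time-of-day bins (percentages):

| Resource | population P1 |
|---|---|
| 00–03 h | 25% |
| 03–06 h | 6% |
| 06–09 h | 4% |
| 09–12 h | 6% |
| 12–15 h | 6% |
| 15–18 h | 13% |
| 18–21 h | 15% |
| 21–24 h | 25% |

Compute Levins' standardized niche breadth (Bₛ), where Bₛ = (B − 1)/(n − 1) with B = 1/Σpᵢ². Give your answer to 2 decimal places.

Convert percentages to proportions (divide by 100).
Σpᵢ² = 0.25² + 0.06² + 0.04² + 0.06² + 0.06² + 0.13² + 0.15² + 0.25² = 0.0625 + 0.0036 + 0.0016 + 0.0036 + 0.0036 + 0.0169 + 0.0225 + 0.0625 = 0.1768
B = 1 / 0.1768 = 5.6561
Bₛ = (B − 1)/(n − 1) = (5.6561 − 1)/(8 − 1) = 4.6561/7 = 0.6652

0.67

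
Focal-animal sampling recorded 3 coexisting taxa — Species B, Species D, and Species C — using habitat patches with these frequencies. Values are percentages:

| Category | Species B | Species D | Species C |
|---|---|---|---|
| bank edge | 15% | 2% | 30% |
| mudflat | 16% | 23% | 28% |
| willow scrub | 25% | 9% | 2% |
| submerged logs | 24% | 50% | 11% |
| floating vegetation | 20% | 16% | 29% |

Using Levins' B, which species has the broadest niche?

Species B

Convert percentages to proportions (divide by 100).
Σp_Bᵢ² = 0.15² + 0.16² + 0.25² + 0.24² + 0.20² = 0.0225 + 0.0256 + 0.0625 + 0.0576 + 0.0400 = 0.2082
B_B = 1 / 0.2082 = 4.8031
Σp_Dᵢ² = 0.02² + 0.23² + 0.09² + 0.50² + 0.16² = 0.0004 + 0.0529 + 0.0081 + 0.2500 + 0.0256 = 0.3370
B_D = 1 / 0.3370 = 2.9674
Σp_Cᵢ² = 0.30² + 0.28² + 0.02² + 0.11² + 0.29² = 0.0900 + 0.0784 + 0.0004 + 0.0121 + 0.0841 = 0.2650
B_C = 1 / 0.2650 = 3.7736
Highest B → broadest niche (most generalist): Species B (B = 4.80).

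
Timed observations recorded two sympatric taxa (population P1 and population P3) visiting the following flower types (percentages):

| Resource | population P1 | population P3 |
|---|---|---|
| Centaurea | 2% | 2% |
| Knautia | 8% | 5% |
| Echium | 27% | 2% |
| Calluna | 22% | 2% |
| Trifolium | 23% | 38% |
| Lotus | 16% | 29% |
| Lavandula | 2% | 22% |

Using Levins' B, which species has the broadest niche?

Convert percentages to proportions (divide by 100).
Σp_P1ᵢ² = 0.02² + 0.08² + 0.27² + 0.22² + 0.23² + 0.16² + 0.02² = 0.0004 + 0.0064 + 0.0729 + 0.0484 + 0.0529 + 0.0256 + 0.0004 = 0.2070
B_P1 = 1 / 0.2070 = 4.8309
Σp_P3ᵢ² = 0.02² + 0.05² + 0.02² + 0.02² + 0.38² + 0.29² + 0.22² = 0.0004 + 0.0025 + 0.0004 + 0.0004 + 0.1444 + 0.0841 + 0.0484 = 0.2806
B_P3 = 1 / 0.2806 = 3.5638
Highest B → broadest niche (most generalist): population P1 (B = 4.83).

population P1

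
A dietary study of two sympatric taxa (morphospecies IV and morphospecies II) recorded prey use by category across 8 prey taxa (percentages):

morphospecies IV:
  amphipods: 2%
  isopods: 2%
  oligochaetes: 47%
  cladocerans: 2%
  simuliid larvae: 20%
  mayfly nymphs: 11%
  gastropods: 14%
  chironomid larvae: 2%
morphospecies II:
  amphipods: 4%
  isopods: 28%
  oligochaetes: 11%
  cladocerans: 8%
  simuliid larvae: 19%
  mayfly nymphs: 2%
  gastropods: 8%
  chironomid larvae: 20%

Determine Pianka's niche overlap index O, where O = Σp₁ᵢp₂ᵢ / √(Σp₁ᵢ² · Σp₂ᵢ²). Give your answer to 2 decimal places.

0.50

Convert percentages to proportions (divide by 100).
Σ p₁ᵢp₂ᵢ = 0.0008 + 0.0056 + 0.0517 + 0.0016 + 0.0380 + 0.0022 + 0.0112 + 0.0040 = 0.1151
Σp_1ᵢ² = 0.02² + 0.02² + 0.47² + 0.02² + 0.20² + 0.11² + 0.14² + 0.02² = 0.0004 + 0.0004 + 0.2209 + 0.0004 + 0.0400 + 0.0121 + 0.0196 + 0.0004 = 0.2942
Σp_2ᵢ² = 0.04² + 0.28² + 0.11² + 0.08² + 0.19² + 0.02² + 0.08² + 0.20² = 0.0016 + 0.0784 + 0.0121 + 0.0064 + 0.0361 + 0.0004 + 0.0064 + 0.0400 = 0.1814
O = 0.1151 / √(0.2942 × 0.1814) = 0.1151 / 0.23101 = 0.4982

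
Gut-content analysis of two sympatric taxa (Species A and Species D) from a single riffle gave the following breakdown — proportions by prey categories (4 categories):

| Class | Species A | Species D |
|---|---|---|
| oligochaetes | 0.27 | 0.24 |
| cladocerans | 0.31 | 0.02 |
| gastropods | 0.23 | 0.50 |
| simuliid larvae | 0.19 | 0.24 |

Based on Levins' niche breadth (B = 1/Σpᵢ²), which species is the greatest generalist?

Species A

Σp_Aᵢ² = 0.27² + 0.31² + 0.23² + 0.19² = 0.0729 + 0.0961 + 0.0529 + 0.0361 = 0.2580
B_A = 1 / 0.2580 = 3.8760
Σp_Dᵢ² = 0.24² + 0.02² + 0.50² + 0.24² = 0.0576 + 0.0004 + 0.2500 + 0.0576 = 0.3656
B_D = 1 / 0.3656 = 2.7352
Highest B → broadest niche (most generalist): Species A (B = 3.88).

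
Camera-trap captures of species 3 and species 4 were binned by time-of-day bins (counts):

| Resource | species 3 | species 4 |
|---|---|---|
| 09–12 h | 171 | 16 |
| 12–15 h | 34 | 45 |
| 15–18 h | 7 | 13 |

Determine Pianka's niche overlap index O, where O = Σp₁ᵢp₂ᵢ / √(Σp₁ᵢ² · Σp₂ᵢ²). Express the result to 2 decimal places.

0.50

Proportions for species 3 (n=212): 171/212=0.8066, 34/212=0.1604, 7/212=0.0330
Proportions for species 4 (n=74): 16/74=0.2162, 45/74=0.6081, 13/74=0.1757
Σ p₁ᵢp₂ᵢ = 0.174387 + 0.097539 + 0.005798 = 0.277724
Σp_1ᵢ² = 0.8066² + 0.1604² + 0.0330² = 0.650604 + 0.025728 + 0.001089 = 0.677421
Σp_2ᵢ² = 0.2162² + 0.6081² + 0.1757² = 0.046742 + 0.369786 + 0.030870 = 0.447398
O = 0.277724 / √(0.677421 × 0.447398) = 0.277724 / 0.5505241 = 0.5045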